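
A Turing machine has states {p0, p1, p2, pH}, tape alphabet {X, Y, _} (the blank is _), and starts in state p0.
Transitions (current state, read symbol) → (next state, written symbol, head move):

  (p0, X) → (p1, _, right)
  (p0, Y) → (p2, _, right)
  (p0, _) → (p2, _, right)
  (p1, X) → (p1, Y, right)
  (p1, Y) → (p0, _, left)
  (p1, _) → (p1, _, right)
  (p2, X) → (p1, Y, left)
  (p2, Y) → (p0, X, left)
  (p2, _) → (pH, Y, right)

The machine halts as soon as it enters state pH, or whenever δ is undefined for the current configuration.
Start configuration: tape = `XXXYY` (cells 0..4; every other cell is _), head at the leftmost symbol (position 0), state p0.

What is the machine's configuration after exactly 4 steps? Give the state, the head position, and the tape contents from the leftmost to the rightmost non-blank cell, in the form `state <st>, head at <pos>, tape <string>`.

p0 | [X]XXYY   read X → write _, move right, go to p1
p1 | _[X]XYY   read X → write Y, move right, go to p1
p1 | _Y[X]YY   read X → write Y, move right, go to p1
p1 | _YY[Y]Y   read Y → write _, move left, go to p0
p0 | _Y[Y]_Y
After 4 steps: state p0, head at 2, tape YY_Y.

state p0, head at 2, tape YY_Y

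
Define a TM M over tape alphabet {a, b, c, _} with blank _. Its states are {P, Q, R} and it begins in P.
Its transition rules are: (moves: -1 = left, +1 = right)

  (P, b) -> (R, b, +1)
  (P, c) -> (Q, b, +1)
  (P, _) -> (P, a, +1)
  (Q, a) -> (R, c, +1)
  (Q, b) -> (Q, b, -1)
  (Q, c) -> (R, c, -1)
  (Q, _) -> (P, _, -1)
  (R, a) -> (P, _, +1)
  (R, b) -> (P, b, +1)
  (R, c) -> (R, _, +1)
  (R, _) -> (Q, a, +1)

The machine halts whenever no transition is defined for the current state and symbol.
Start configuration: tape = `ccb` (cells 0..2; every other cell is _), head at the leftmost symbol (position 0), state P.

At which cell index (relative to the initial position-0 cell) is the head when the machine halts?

P | __[c]cb__   read c → write b, move +1, go to Q
Q | __b[c]b__   read c → write c, move -1, go to R
R | __[b]cb__   read b → write b, move +1, go to P
P | __b[c]b__   read c → write b, move +1, go to Q
Q | __bb[b]__   read b → write b, move -1, go to Q
Q | __b[b]b__   read b → write b, move -1, go to Q
Q | __[b]bb__   read b → write b, move -1, go to Q
Q | _[_]bbb__   read _ → write _, move -1, go to P
P | [_]_bbb__   read _ → write a, move +1, go to P
P | a[_]bbb__   read _ → write a, move +1, go to P
P | aa[b]bb__   read b → write b, move +1, go to R
R | aab[b]b__   read b → write b, move +1, go to P
P | aabb[b]__   read b → write b, move +1, go to R
R | aabbb[_]_   read _ → write a, move +1, go to Q
Q | aabbba[_]   read _ → write _, move -1, go to P
P | aabbb[a]_
At halt the head is at cell 3.

3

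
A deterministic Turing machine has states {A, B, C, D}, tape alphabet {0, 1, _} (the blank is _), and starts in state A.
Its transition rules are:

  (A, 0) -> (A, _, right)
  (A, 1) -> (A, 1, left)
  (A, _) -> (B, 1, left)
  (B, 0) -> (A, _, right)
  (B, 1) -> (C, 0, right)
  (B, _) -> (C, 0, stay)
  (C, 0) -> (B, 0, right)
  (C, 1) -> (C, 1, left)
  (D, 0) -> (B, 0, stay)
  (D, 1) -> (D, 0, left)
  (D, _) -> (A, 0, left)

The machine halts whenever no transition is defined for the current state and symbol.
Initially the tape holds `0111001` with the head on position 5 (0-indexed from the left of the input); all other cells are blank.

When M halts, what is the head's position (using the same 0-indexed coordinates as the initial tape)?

A | 01110[0]1_   read 0 → write _, move right, go to A
A | 01110_[1]_   read 1 → write 1, move left, go to A
A | 01110[_]1_   read _ → write 1, move left, go to B
B | 0111[0]11_   read 0 → write _, move right, go to A
A | 0111_[1]1_   read 1 → write 1, move left, go to A
A | 0111[_]11_   read _ → write 1, move left, go to B
B | 011[1]111_   read 1 → write 0, move right, go to C
C | 0110[1]11_   read 1 → write 1, move left, go to C
C | 011[0]111_   read 0 → write 0, move right, go to B
B | 0110[1]11_   read 1 → write 0, move right, go to C
C | 01100[1]1_   read 1 → write 1, move left, go to C
C | 0110[0]11_   read 0 → write 0, move right, go to B
B | 01100[1]1_   read 1 → write 0, move right, go to C
C | 011000[1]_   read 1 → write 1, move left, go to C
C | 01100[0]1_   read 0 → write 0, move right, go to B
B | 011000[1]_   read 1 → write 0, move right, go to C
C | 0110000[_]
At halt the head is at cell 7.

7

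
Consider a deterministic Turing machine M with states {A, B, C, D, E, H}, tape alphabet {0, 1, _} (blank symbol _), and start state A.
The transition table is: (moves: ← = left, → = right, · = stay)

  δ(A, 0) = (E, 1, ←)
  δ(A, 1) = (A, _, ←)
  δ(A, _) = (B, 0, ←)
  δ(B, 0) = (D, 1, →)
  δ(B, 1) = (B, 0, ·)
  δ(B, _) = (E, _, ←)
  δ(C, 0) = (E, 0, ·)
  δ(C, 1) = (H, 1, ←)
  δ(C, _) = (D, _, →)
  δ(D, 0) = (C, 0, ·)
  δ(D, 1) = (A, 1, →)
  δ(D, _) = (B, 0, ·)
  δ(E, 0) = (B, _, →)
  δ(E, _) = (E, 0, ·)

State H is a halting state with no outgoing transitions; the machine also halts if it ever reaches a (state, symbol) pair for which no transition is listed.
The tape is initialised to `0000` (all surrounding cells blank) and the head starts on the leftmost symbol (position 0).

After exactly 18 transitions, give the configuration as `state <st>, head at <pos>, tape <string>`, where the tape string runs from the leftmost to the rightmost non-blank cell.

state=A head=0 tape=_[0]000_   (A,0)→(E,1,←)
state=E head=-1 tape=[_]1000_   (E,_)→(E,0,·)
state=E head=-1 tape=[0]1000_   (E,0)→(B,_,→)
state=B head=0 tape=_[1]000_   (B,1)→(B,0,·)
state=B head=0 tape=_[0]000_   (B,0)→(D,1,→)
state=D head=1 tape=_1[0]00_   (D,0)→(C,0,·)
state=C head=1 tape=_1[0]00_   (C,0)→(E,0,·)
state=E head=1 tape=_1[0]00_   (E,0)→(B,_,→)
state=B head=2 tape=_1_[0]0_   (B,0)→(D,1,→)
state=D head=3 tape=_1_1[0]_   (D,0)→(C,0,·)
state=C head=3 tape=_1_1[0]_   (C,0)→(E,0,·)
state=E head=3 tape=_1_1[0]_   (E,0)→(B,_,→)
state=B head=4 tape=_1_1_[_]   (B,_)→(E,_,←)
state=E head=3 tape=_1_1[_]_   (E,_)→(E,0,·)
state=E head=3 tape=_1_1[0]_   (E,0)→(B,_,→)
state=B head=4 tape=_1_1_[_]   (B,_)→(E,_,←)
state=E head=3 tape=_1_1[_]_   (E,_)→(E,0,·)
state=E head=3 tape=_1_1[0]_   (E,0)→(B,_,→)
state=B head=4 tape=_1_1_[_]
After 18 steps: state B, head at 4, tape 1_1.

state B, head at 4, tape 1_1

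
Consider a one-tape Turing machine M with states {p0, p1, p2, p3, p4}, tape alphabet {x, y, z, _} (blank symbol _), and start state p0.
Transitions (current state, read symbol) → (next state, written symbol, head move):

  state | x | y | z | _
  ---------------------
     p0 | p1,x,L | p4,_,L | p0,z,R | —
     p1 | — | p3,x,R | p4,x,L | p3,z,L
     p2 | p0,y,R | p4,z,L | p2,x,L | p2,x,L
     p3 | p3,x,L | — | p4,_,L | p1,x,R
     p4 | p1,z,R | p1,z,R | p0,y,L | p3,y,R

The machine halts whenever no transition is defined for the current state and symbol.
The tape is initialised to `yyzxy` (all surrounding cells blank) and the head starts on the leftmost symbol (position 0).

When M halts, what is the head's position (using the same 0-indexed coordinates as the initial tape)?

0

p0 | __[y]yzxy   read y → write _, move L, go to p4
p4 | _[_]_yzxy   read _ → write y, move R, go to p3
p3 | _y[_]yzxy   read _ → write x, move R, go to p1
p1 | _yx[y]zxy   read y → write x, move R, go to p3
p3 | _yxx[z]xy   read z → write _, move L, go to p4
p4 | _yx[x]_xy   read x → write z, move R, go to p1
p1 | _yxz[_]xy   read _ → write z, move L, go to p3
p3 | _yx[z]zxy   read z → write _, move L, go to p4
p4 | _y[x]_zxy   read x → write z, move R, go to p1
p1 | _yz[_]zxy   read _ → write z, move L, go to p3
p3 | _y[z]zzxy   read z → write _, move L, go to p4
p4 | _[y]_zzxy   read y → write z, move R, go to p1
p1 | _z[_]zzxy   read _ → write z, move L, go to p3
p3 | _[z]zzzxy   read z → write _, move L, go to p4
p4 | [_]_zzzxy   read _ → write y, move R, go to p3
p3 | y[_]zzzxy   read _ → write x, move R, go to p1
p1 | yx[z]zzxy   read z → write x, move L, go to p4
p4 | y[x]xzzxy   read x → write z, move R, go to p1
p1 | yz[x]zzxy
At halt the head is at cell 0.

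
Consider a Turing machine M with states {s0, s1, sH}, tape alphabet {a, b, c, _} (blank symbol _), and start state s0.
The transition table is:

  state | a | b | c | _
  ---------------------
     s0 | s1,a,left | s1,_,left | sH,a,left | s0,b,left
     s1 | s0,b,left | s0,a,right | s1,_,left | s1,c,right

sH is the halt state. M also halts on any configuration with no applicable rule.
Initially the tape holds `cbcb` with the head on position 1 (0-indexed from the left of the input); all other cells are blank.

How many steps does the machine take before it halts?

s0 | ___c[b]cb_   read b → write _, move left, go to s1
s1 | ___[c]_cb_   read c → write _, move left, go to s1
s1 | __[_]__cb_   read _ → write c, move right, go to s1
s1 | __c[_]_cb_   read _ → write c, move right, go to s1
s1 | __cc[_]cb_   read _ → write c, move right, go to s1
s1 | __ccc[c]b_   read c → write _, move left, go to s1
s1 | __cc[c]_b_   read c → write _, move left, go to s1
s1 | __c[c]__b_   read c → write _, move left, go to s1
s1 | __[c]___b_   read c → write _, move left, go to s1
s1 | _[_]____b_   read _ → write c, move right, go to s1
s1 | _c[_]___b_   read _ → write c, move right, go to s1
s1 | _cc[_]__b_   read _ → write c, move right, go to s1
s1 | _ccc[_]_b_   read _ → write c, move right, go to s1
s1 | _cccc[_]b_   read _ → write c, move right, go to s1
s1 | _ccccc[b]_   read b → write a, move right, go to s0
s0 | _ccccca[_]   read _ → write b, move left, go to s0
s0 | _ccccc[a]b   read a → write a, move left, go to s1
s1 | _cccc[c]ab   read c → write _, move left, go to s1
s1 | _ccc[c]_ab   read c → write _, move left, go to s1
s1 | _cc[c]__ab   read c → write _, move left, go to s1
s1 | _c[c]___ab   read c → write _, move left, go to s1
s1 | _[c]____ab   read c → write _, move left, go to s1
s1 | [_]_____ab   read _ → write c, move right, go to s1
s1 | c[_]____ab   read _ → write c, move right, go to s1
s1 | cc[_]___ab   read _ → write c, move right, go to s1
s1 | ccc[_]__ab   read _ → write c, move right, go to s1
s1 | cccc[_]_ab   read _ → write c, move right, go to s1
s1 | ccccc[_]ab   read _ → write c, move right, go to s1
s1 | cccccc[a]b   read a → write b, move left, go to s0
s0 | ccccc[c]bb   read c → write a, move left, go to sH
sH | cccc[c]abb
M halts after 30 transitions.

30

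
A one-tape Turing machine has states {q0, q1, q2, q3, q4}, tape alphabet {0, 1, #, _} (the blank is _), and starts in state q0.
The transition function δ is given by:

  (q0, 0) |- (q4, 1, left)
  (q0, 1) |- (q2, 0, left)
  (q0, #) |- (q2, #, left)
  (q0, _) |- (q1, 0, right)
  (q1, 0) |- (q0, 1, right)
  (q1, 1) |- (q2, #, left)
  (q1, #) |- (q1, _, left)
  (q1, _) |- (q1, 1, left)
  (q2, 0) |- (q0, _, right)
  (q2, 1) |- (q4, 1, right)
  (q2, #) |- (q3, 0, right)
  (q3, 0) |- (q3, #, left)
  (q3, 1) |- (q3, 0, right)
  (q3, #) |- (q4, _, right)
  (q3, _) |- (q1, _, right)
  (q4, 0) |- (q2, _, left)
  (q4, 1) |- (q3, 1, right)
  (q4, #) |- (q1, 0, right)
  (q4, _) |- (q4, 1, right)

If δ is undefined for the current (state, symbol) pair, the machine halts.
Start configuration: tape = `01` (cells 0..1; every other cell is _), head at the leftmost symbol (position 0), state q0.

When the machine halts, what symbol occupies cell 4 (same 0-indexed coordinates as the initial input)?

#

q0 | _[0]1____   read 0 → write 1, move left, go to q4
q4 | [_]11____   read _ → write 1, move right, go to q4
q4 | 1[1]1____   read 1 → write 1, move right, go to q3
q3 | 11[1]____   read 1 → write 0, move right, go to q3
q3 | 110[_]___   read _ → write _, move right, go to q1
q1 | 110_[_]__   read _ → write 1, move left, go to q1
q1 | 110[_]1__   read _ → write 1, move left, go to q1
q1 | 11[0]11__   read 0 → write 1, move right, go to q0
q0 | 111[1]1__   read 1 → write 0, move left, go to q2
q2 | 11[1]01__   read 1 → write 1, move right, go to q4
q4 | 111[0]1__   read 0 → write _, move left, go to q2
q2 | 11[1]_1__   read 1 → write 1, move right, go to q4
q4 | 111[_]1__   read _ → write 1, move right, go to q4
q4 | 1111[1]__   read 1 → write 1, move right, go to q3
q3 | 11111[_]_   read _ → write _, move right, go to q1
q1 | 11111_[_]   read _ → write 1, move left, go to q1
q1 | 11111[_]1   read _ → write 1, move left, go to q1
q1 | 1111[1]11   read 1 → write #, move left, go to q2
q2 | 111[1]#11   read 1 → write 1, move right, go to q4
q4 | 1111[#]11   read # → write 0, move right, go to q1
q1 | 11110[1]1   read 1 → write #, move left, go to q2
q2 | 1111[0]#1   read 0 → write _, move right, go to q0
q0 | 1111_[#]1   read # → write #, move left, go to q2
q2 | 1111[_]#1
Cell 4 holds # when M halts.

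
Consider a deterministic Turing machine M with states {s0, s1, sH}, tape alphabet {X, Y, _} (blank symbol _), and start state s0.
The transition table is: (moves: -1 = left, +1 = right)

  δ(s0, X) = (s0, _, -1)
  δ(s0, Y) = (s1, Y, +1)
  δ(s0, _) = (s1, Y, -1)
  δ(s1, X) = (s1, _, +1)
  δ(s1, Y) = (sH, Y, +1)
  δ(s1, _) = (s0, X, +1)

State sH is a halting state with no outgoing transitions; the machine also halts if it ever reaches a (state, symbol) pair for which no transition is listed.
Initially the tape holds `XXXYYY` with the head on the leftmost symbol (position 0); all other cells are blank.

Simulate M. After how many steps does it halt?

s0 | __[X]XXYYY   read X → write _, move -1, go to s0
s0 | _[_]_XXYYY   read _ → write Y, move -1, go to s1
s1 | [_]Y_XXYYY   read _ → write X, move +1, go to s0
s0 | X[Y]_XXYYY   read Y → write Y, move +1, go to s1
s1 | XY[_]XXYYY   read _ → write X, move +1, go to s0
s0 | XYX[X]XYYY   read X → write _, move -1, go to s0
s0 | XY[X]_XYYY   read X → write _, move -1, go to s0
s0 | X[Y]__XYYY   read Y → write Y, move +1, go to s1
s1 | XY[_]_XYYY   read _ → write X, move +1, go to s0
s0 | XYX[_]XYYY   read _ → write Y, move -1, go to s1
s1 | XY[X]YXYYY   read X → write _, move +1, go to s1
s1 | XY_[Y]XYYY   read Y → write Y, move +1, go to sH
sH | XY_Y[X]YYY
M halts after 12 transitions.

12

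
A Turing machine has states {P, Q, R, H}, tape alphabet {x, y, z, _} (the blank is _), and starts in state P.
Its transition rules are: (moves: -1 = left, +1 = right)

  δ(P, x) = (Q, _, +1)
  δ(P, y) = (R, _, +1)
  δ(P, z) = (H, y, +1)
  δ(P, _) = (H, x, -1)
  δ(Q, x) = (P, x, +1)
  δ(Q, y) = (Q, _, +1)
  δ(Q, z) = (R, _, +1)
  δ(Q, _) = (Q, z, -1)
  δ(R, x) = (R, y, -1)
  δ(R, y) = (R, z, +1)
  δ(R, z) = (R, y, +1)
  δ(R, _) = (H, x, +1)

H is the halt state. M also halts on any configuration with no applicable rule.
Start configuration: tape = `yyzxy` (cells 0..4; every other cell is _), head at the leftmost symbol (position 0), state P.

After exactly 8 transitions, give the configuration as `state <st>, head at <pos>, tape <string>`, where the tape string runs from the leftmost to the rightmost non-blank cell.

state H, head at 6, tape zzzzx

state=P head=0 tape=[y]yzxy__   (P,y)→(R,_,+1)
state=R head=1 tape=_[y]zxy__   (R,y)→(R,z,+1)
state=R head=2 tape=_z[z]xy__   (R,z)→(R,y,+1)
state=R head=3 tape=_zy[x]y__   (R,x)→(R,y,-1)
state=R head=2 tape=_z[y]yy__   (R,y)→(R,z,+1)
state=R head=3 tape=_zz[y]y__   (R,y)→(R,z,+1)
state=R head=4 tape=_zzz[y]__   (R,y)→(R,z,+1)
state=R head=5 tape=_zzzz[_]_   (R,_)→(H,x,+1)
state=H head=6 tape=_zzzzx[_]
After 8 steps: state H, head at 6, tape zzzzx.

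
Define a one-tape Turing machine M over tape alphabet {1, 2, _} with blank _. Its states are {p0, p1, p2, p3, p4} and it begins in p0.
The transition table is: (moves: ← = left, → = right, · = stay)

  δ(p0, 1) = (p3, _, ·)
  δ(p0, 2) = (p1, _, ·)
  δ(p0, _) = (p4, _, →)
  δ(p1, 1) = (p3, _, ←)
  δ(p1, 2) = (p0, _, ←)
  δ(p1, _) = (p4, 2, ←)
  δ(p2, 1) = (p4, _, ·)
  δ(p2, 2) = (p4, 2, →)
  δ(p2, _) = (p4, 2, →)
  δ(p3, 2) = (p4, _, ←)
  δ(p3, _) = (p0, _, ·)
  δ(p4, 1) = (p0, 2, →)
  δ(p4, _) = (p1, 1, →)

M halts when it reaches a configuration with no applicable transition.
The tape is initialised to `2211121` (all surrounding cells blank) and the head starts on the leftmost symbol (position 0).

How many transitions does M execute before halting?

state=p0 head=0 tape=_[2]211121   (p0,2)→(p1,_,·)
state=p1 head=0 tape=_[_]211121   (p1,_)→(p4,2,←)
state=p4 head=-1 tape=[_]2211121   (p4,_)→(p1,1,→)
state=p1 head=0 tape=1[2]211121   (p1,2)→(p0,_,←)
state=p0 head=-1 tape=[1]_211121   (p0,1)→(p3,_,·)
state=p3 head=-1 tape=[_]_211121   (p3,_)→(p0,_,·)
state=p0 head=-1 tape=[_]_211121   (p0,_)→(p4,_,→)
state=p4 head=0 tape=_[_]211121   (p4,_)→(p1,1,→)
state=p1 head=1 tape=_1[2]11121   (p1,2)→(p0,_,←)
state=p0 head=0 tape=_[1]_11121   (p0,1)→(p3,_,·)
state=p3 head=0 tape=_[_]_11121   (p3,_)→(p0,_,·)
state=p0 head=0 tape=_[_]_11121   (p0,_)→(p4,_,→)
state=p4 head=1 tape=__[_]11121   (p4,_)→(p1,1,→)
state=p1 head=2 tape=__1[1]1121   (p1,1)→(p3,_,←)
state=p3 head=1 tape=__[1]_1121
M halts after 14 transitions.

14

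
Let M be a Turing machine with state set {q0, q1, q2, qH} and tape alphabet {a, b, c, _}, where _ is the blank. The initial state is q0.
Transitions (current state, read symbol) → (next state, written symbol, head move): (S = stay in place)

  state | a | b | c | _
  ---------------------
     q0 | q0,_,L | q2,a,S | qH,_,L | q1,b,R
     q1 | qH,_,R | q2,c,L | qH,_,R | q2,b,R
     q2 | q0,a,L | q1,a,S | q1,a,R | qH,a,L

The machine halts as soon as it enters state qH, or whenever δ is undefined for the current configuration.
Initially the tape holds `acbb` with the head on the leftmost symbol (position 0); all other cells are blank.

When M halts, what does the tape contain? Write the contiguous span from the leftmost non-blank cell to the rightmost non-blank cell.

state=q0 head=0 tape=__[a]cbb   (q0,a)→(q0,_,L)
state=q0 head=-1 tape=_[_]_cbb   (q0,_)→(q1,b,R)
state=q1 head=0 tape=_b[_]cbb   (q1,_)→(q2,b,R)
state=q2 head=1 tape=_bb[c]bb   (q2,c)→(q1,a,R)
state=q1 head=2 tape=_bba[b]b   (q1,b)→(q2,c,L)
state=q2 head=1 tape=_bb[a]cb   (q2,a)→(q0,a,L)
state=q0 head=0 tape=_b[b]acb   (q0,b)→(q2,a,S)
state=q2 head=0 tape=_b[a]acb   (q2,a)→(q0,a,L)
state=q0 head=-1 tape=_[b]aacb   (q0,b)→(q2,a,S)
state=q2 head=-1 tape=_[a]aacb   (q2,a)→(q0,a,L)
state=q0 head=-2 tape=[_]aaacb   (q0,_)→(q1,b,R)
state=q1 head=-1 tape=b[a]aacb   (q1,a)→(qH,_,R)
state=qH head=0 tape=b_[a]acb
The non-blank tape span at halt is b_aacb.

b_aacb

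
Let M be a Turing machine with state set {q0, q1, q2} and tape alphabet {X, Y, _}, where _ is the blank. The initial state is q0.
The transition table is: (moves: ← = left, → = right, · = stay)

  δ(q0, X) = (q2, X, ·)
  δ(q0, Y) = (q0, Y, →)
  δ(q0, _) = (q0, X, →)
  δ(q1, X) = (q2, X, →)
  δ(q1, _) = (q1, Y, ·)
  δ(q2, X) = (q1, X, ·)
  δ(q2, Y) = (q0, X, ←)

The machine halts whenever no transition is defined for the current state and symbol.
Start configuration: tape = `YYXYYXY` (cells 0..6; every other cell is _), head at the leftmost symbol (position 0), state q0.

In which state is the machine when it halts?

q2

state=q0 head=0 tape=[Y]YXYYXY_   (q0,Y)→(q0,Y,→)
state=q0 head=1 tape=Y[Y]XYYXY_   (q0,Y)→(q0,Y,→)
state=q0 head=2 tape=YY[X]YYXY_   (q0,X)→(q2,X,·)
state=q2 head=2 tape=YY[X]YYXY_   (q2,X)→(q1,X,·)
state=q1 head=2 tape=YY[X]YYXY_   (q1,X)→(q2,X,→)
state=q2 head=3 tape=YYX[Y]YXY_   (q2,Y)→(q0,X,←)
state=q0 head=2 tape=YY[X]XYXY_   (q0,X)→(q2,X,·)
state=q2 head=2 tape=YY[X]XYXY_   (q2,X)→(q1,X,·)
state=q1 head=2 tape=YY[X]XYXY_   (q1,X)→(q2,X,→)
state=q2 head=3 tape=YYX[X]YXY_   (q2,X)→(q1,X,·)
state=q1 head=3 tape=YYX[X]YXY_   (q1,X)→(q2,X,→)
state=q2 head=4 tape=YYXX[Y]XY_   (q2,Y)→(q0,X,←)
state=q0 head=3 tape=YYX[X]XXY_   (q0,X)→(q2,X,·)
state=q2 head=3 tape=YYX[X]XXY_   (q2,X)→(q1,X,·)
state=q1 head=3 tape=YYX[X]XXY_   (q1,X)→(q2,X,→)
state=q2 head=4 tape=YYXX[X]XY_   (q2,X)→(q1,X,·)
state=q1 head=4 tape=YYXX[X]XY_   (q1,X)→(q2,X,→)
state=q2 head=5 tape=YYXXX[X]Y_   (q2,X)→(q1,X,·)
state=q1 head=5 tape=YYXXX[X]Y_   (q1,X)→(q2,X,→)
state=q2 head=6 tape=YYXXXX[Y]_   (q2,Y)→(q0,X,←)
state=q0 head=5 tape=YYXXX[X]X_   (q0,X)→(q2,X,·)
state=q2 head=5 tape=YYXXX[X]X_   (q2,X)→(q1,X,·)
state=q1 head=5 tape=YYXXX[X]X_   (q1,X)→(q2,X,→)
state=q2 head=6 tape=YYXXXX[X]_   (q2,X)→(q1,X,·)
state=q1 head=6 tape=YYXXXX[X]_   (q1,X)→(q2,X,→)
state=q2 head=7 tape=YYXXXXX[_]
No transition is defined for (q2, _); M halts in state q2.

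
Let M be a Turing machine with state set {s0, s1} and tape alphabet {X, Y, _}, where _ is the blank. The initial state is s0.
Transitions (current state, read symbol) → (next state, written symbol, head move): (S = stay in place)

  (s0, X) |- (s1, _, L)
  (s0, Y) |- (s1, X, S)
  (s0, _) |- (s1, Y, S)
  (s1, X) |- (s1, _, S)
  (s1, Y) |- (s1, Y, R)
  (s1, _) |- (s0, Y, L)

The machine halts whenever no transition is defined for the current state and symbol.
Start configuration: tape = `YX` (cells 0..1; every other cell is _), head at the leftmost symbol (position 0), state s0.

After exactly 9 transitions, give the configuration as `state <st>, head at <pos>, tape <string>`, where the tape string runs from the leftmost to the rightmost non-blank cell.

s0 | _[Y]X   read Y → write X, move S, go to s1
s1 | _[X]X   read X → write _, move S, go to s1
s1 | _[_]X   read _ → write Y, move L, go to s0
s0 | [_]YX   read _ → write Y, move S, go to s1
s1 | [Y]YX   read Y → write Y, move R, go to s1
s1 | Y[Y]X   read Y → write Y, move R, go to s1
s1 | YY[X]   read X → write _, move S, go to s1
s1 | YY[_]   read _ → write Y, move L, go to s0
s0 | Y[Y]Y   read Y → write X, move S, go to s1
s1 | Y[X]Y
After 9 steps: state s1, head at 0, tape YXY.

state s1, head at 0, tape YXY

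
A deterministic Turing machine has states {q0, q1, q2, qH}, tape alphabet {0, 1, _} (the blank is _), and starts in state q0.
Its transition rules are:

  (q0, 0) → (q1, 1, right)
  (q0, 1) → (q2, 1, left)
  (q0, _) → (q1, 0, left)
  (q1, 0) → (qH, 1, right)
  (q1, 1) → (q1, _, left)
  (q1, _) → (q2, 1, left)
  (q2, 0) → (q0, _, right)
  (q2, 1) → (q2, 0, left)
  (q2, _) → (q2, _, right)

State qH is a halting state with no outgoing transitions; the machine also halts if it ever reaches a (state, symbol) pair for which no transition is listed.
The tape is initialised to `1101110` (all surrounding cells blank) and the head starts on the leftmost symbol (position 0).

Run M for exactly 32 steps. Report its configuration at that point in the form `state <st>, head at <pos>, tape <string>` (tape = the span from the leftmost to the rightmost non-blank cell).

q0 | _[1]101110   read 1 → write 1, move left, go to q2
q2 | [_]1101110   read _ → write _, move right, go to q2
q2 | _[1]101110   read 1 → write 0, move left, go to q2
q2 | [_]0101110   read _ → write _, move right, go to q2
q2 | _[0]101110   read 0 → write _, move right, go to q0
q0 | __[1]01110   read 1 → write 1, move left, go to q2
q2 | _[_]101110   read _ → write _, move right, go to q2
q2 | __[1]01110   read 1 → write 0, move left, go to q2
q2 | _[_]001110   read _ → write _, move right, go to q2
q2 | __[0]01110   read 0 → write _, move right, go to q0
q0 | ___[0]1110   read 0 → write 1, move right, go to q1
q1 | ___1[1]110   read 1 → write _, move left, go to q1
q1 | ___[1]_110   read 1 → write _, move left, go to q1
q1 | __[_]__110   read _ → write 1, move left, go to q2
q2 | _[_]1__110   read _ → write _, move right, go to q2
q2 | __[1]__110   read 1 → write 0, move left, go to q2
q2 | _[_]0__110   read _ → write _, move right, go to q2
q2 | __[0]__110   read 0 → write _, move right, go to q0
q0 | ___[_]_110   read _ → write 0, move left, go to q1
q1 | __[_]0_110   read _ → write 1, move left, go to q2
q2 | _[_]10_110   read _ → write _, move right, go to q2
q2 | __[1]0_110   read 1 → write 0, move left, go to q2
q2 | _[_]00_110   read _ → write _, move right, go to q2
q2 | __[0]0_110   read 0 → write _, move right, go to q0
q0 | ___[0]_110   read 0 → write 1, move right, go to q1
q1 | ___1[_]110   read _ → write 1, move left, go to q2
q2 | ___[1]1110   read 1 → write 0, move left, go to q2
q2 | __[_]01110   read _ → write _, move right, go to q2
q2 | ___[0]1110   read 0 → write _, move right, go to q0
q0 | ____[1]110   read 1 → write 1, move left, go to q2
q2 | ___[_]1110   read _ → write _, move right, go to q2
q2 | ____[1]110   read 1 → write 0, move left, go to q2
q2 | ___[_]0110
After 32 steps: state q2, head at 2, tape 0110.

state q2, head at 2, tape 0110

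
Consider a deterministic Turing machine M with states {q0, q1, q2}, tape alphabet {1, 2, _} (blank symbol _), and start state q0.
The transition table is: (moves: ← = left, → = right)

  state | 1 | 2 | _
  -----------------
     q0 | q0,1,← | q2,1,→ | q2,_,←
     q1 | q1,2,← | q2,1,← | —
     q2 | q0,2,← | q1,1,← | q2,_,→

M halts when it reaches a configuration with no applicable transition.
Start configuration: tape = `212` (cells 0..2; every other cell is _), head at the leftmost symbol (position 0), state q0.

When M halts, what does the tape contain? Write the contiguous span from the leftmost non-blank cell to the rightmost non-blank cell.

q0 | __[2]12   read 2 → write 1, move →, go to q2
q2 | __1[1]2   read 1 → write 2, move ←, go to q0
q0 | __[1]22   read 1 → write 1, move ←, go to q0
q0 | _[_]122   read _ → write _, move ←, go to q2
q2 | [_]_122   read _ → write _, move →, go to q2
q2 | _[_]122   read _ → write _, move →, go to q2
q2 | __[1]22   read 1 → write 2, move ←, go to q0
q0 | _[_]222   read _ → write _, move ←, go to q2
q2 | [_]_222   read _ → write _, move →, go to q2
q2 | _[_]222   read _ → write _, move →, go to q2
q2 | __[2]22   read 2 → write 1, move ←, go to q1
q1 | _[_]122
The non-blank tape span at halt is 122.

122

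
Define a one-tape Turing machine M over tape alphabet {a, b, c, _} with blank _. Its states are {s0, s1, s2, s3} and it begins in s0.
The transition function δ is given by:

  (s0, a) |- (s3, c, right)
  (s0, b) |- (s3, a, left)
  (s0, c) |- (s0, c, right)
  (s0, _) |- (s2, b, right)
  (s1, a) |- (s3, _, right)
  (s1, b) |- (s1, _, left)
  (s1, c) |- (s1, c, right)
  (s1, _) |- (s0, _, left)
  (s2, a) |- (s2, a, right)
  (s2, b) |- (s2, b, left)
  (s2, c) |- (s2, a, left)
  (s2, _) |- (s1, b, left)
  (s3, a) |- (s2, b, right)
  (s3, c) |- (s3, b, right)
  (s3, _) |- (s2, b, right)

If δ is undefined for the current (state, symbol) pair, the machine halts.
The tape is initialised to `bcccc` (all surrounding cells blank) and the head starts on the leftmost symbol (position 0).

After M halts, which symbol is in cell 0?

s0 | _[b]cccc_   read b → write a, move left, go to s3
s3 | [_]acccc_   read _ → write b, move right, go to s2
s2 | b[a]cccc_   read a → write a, move right, go to s2
s2 | ba[c]ccc_   read c → write a, move left, go to s2
s2 | b[a]accc_   read a → write a, move right, go to s2
s2 | ba[a]ccc_   read a → write a, move right, go to s2
s2 | baa[c]cc_   read c → write a, move left, go to s2
s2 | ba[a]acc_   read a → write a, move right, go to s2
s2 | baa[a]cc_   read a → write a, move right, go to s2
s2 | baaa[c]c_   read c → write a, move left, go to s2
s2 | baa[a]ac_   read a → write a, move right, go to s2
s2 | baaa[a]c_   read a → write a, move right, go to s2
s2 | baaaa[c]_   read c → write a, move left, go to s2
s2 | baaa[a]a_   read a → write a, move right, go to s2
s2 | baaaa[a]_   read a → write a, move right, go to s2
s2 | baaaaa[_]   read _ → write b, move left, go to s1
s1 | baaaa[a]b   read a → write _, move right, go to s3
s3 | baaaa_[b]
Cell 0 holds a when M halts.

a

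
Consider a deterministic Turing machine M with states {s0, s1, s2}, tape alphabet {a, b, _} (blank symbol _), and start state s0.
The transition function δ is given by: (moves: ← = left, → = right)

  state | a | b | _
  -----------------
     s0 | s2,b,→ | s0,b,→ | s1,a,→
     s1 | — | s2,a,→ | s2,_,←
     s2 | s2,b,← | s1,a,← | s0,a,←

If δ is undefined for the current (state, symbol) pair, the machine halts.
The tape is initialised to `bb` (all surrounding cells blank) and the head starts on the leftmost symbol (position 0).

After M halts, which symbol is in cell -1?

state=s0 head=0 tape=__[b]b__   (s0,b)→(s0,b,→)
state=s0 head=1 tape=__b[b]__   (s0,b)→(s0,b,→)
state=s0 head=2 tape=__bb[_]_   (s0,_)→(s1,a,→)
state=s1 head=3 tape=__bba[_]   (s1,_)→(s2,_,←)
state=s2 head=2 tape=__bb[a]_   (s2,a)→(s2,b,←)
state=s2 head=1 tape=__b[b]b_   (s2,b)→(s1,a,←)
state=s1 head=0 tape=__[b]ab_   (s1,b)→(s2,a,→)
state=s2 head=1 tape=__a[a]b_   (s2,a)→(s2,b,←)
state=s2 head=0 tape=__[a]bb_   (s2,a)→(s2,b,←)
state=s2 head=-1 tape=_[_]bbb_   (s2,_)→(s0,a,←)
state=s0 head=-2 tape=[_]abbb_   (s0,_)→(s1,a,→)
state=s1 head=-1 tape=a[a]bbb_
Cell -1 holds a when M halts.

a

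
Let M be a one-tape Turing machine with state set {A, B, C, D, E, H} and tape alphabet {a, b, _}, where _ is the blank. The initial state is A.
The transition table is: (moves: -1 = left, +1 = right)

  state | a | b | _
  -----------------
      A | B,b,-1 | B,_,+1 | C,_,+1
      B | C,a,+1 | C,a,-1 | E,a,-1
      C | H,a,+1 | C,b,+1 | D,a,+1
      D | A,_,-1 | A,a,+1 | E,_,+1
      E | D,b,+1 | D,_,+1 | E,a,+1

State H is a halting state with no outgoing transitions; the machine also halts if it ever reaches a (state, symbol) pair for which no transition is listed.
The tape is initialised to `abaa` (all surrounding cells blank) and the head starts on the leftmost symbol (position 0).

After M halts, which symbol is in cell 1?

A | __[a]baa_   read a → write b, move -1, go to B
B | _[_]bbaa_   read _ → write a, move -1, go to E
E | [_]abbaa_   read _ → write a, move +1, go to E
E | a[a]bbaa_   read a → write b, move +1, go to D
D | ab[b]baa_   read b → write a, move +1, go to A
A | aba[b]aa_   read b → write _, move +1, go to B
B | aba_[a]a_   read a → write a, move +1, go to C
C | aba_a[a]_   read a → write a, move +1, go to H
H | aba_aa[_]
Cell 1 holds _ when M halts.

_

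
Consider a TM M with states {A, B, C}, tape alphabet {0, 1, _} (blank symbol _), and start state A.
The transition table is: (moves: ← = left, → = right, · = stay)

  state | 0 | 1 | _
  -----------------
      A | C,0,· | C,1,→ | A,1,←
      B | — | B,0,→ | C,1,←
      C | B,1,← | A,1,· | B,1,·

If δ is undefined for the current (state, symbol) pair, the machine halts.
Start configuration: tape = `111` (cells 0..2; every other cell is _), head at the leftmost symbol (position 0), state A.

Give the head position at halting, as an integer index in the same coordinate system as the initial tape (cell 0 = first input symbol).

3

A | [1]11___   read 1 → write 1, move →, go to C
C | 1[1]1___   read 1 → write 1, move ·, go to A
A | 1[1]1___   read 1 → write 1, move →, go to C
C | 11[1]___   read 1 → write 1, move ·, go to A
A | 11[1]___   read 1 → write 1, move →, go to C
C | 111[_]__   read _ → write 1, move ·, go to B
B | 111[1]__   read 1 → write 0, move →, go to B
B | 1110[_]_   read _ → write 1, move ←, go to C
C | 111[0]1_   read 0 → write 1, move ←, go to B
B | 11[1]11_   read 1 → write 0, move →, go to B
B | 110[1]1_   read 1 → write 0, move →, go to B
B | 1100[1]_   read 1 → write 0, move →, go to B
B | 11000[_]   read _ → write 1, move ←, go to C
C | 1100[0]1   read 0 → write 1, move ←, go to B
B | 110[0]11
At halt the head is at cell 3.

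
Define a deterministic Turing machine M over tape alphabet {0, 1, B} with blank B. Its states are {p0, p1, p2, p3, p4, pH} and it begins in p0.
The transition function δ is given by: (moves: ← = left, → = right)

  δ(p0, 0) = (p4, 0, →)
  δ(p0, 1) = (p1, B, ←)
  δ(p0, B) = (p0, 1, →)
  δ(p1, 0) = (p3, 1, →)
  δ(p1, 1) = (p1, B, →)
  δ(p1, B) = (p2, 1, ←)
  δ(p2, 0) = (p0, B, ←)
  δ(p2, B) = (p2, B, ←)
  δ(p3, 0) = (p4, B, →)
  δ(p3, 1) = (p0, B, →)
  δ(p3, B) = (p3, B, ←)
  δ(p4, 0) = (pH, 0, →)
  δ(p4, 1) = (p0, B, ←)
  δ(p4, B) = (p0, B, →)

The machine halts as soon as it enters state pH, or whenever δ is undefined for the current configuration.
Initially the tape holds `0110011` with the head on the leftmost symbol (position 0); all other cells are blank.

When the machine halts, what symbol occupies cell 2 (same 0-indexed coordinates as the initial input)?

state=p0 head=0 tape=B[0]110011   (p0,0)→(p4,0,→)
state=p4 head=1 tape=B0[1]10011   (p4,1)→(p0,B,←)
state=p0 head=0 tape=B[0]B10011   (p0,0)→(p4,0,→)
state=p4 head=1 tape=B0[B]10011   (p4,B)→(p0,B,→)
state=p0 head=2 tape=B0B[1]0011   (p0,1)→(p1,B,←)
state=p1 head=1 tape=B0[B]B0011   (p1,B)→(p2,1,←)
state=p2 head=0 tape=B[0]1B0011   (p2,0)→(p0,B,←)
state=p0 head=-1 tape=[B]B1B0011   (p0,B)→(p0,1,→)
state=p0 head=0 tape=1[B]1B0011   (p0,B)→(p0,1,→)
state=p0 head=1 tape=11[1]B0011   (p0,1)→(p1,B,←)
state=p1 head=0 tape=1[1]BB0011   (p1,1)→(p1,B,→)
state=p1 head=1 tape=1B[B]B0011   (p1,B)→(p2,1,←)
state=p2 head=0 tape=1[B]1B0011   (p2,B)→(p2,B,←)
state=p2 head=-1 tape=[1]B1B0011
Cell 2 holds B when M halts.

B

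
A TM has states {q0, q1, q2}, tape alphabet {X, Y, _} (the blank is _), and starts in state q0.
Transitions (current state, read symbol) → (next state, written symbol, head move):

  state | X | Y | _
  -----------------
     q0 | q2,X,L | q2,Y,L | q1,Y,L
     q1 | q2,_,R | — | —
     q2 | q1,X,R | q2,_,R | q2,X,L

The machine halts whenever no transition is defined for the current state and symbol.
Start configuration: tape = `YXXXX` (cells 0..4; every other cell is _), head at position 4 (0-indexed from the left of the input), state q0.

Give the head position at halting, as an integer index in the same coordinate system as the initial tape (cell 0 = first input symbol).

state=q0 head=4 tape=YXXX[X]__   (q0,X)→(q2,X,L)
state=q2 head=3 tape=YXX[X]X__   (q2,X)→(q1,X,R)
state=q1 head=4 tape=YXXX[X]__   (q1,X)→(q2,_,R)
state=q2 head=5 tape=YXXX_[_]_   (q2,_)→(q2,X,L)
state=q2 head=4 tape=YXXX[_]X_   (q2,_)→(q2,X,L)
state=q2 head=3 tape=YXX[X]XX_   (q2,X)→(q1,X,R)
state=q1 head=4 tape=YXXX[X]X_   (q1,X)→(q2,_,R)
state=q2 head=5 tape=YXXX_[X]_   (q2,X)→(q1,X,R)
state=q1 head=6 tape=YXXX_X[_]
At halt the head is at cell 6.

6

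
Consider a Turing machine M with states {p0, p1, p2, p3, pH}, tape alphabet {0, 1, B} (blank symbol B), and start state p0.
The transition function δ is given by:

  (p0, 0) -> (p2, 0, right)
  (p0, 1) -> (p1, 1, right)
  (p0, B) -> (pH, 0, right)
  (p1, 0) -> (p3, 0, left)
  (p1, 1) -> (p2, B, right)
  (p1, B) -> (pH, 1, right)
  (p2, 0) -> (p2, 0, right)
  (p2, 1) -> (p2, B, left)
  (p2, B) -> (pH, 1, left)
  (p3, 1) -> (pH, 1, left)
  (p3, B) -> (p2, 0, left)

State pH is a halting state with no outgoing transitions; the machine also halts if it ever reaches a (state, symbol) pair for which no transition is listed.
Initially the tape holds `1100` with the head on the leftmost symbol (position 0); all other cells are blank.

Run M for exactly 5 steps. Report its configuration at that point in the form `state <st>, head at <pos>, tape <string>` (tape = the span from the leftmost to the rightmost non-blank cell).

p0 | [1]100B   read 1 → write 1, move right, go to p1
p1 | 1[1]00B   read 1 → write B, move right, go to p2
p2 | 1B[0]0B   read 0 → write 0, move right, go to p2
p2 | 1B0[0]B   read 0 → write 0, move right, go to p2
p2 | 1B00[B]   read B → write 1, move left, go to pH
pH | 1B0[0]1
After 5 steps: state pH, head at 3, tape 1B001.

state pH, head at 3, tape 1B001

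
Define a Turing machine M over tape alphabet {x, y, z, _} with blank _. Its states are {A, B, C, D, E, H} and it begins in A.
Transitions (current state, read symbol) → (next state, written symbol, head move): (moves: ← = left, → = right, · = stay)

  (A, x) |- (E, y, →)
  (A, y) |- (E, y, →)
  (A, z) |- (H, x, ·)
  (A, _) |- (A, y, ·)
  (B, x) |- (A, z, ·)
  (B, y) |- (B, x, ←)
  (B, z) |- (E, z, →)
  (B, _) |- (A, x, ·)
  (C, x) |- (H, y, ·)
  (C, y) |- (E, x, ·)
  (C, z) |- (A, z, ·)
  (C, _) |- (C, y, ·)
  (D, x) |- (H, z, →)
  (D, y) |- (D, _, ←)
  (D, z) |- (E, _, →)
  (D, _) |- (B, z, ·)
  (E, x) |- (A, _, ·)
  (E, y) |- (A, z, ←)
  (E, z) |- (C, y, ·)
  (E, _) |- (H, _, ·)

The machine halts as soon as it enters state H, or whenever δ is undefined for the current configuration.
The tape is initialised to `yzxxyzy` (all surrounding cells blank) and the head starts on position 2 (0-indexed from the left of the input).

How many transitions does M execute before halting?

24

A | yz[x]xyzy_   read x → write y, move →, go to E
E | yzy[x]yzy_   read x → write _, move ·, go to A
A | yzy[_]yzy_   read _ → write y, move ·, go to A
A | yzy[y]yzy_   read y → write y, move →, go to E
E | yzyy[y]zy_   read y → write z, move ←, go to A
A | yzy[y]zzy_   read y → write y, move →, go to E
E | yzyy[z]zy_   read z → write y, move ·, go to C
C | yzyy[y]zy_   read y → write x, move ·, go to E
E | yzyy[x]zy_   read x → write _, move ·, go to A
A | yzyy[_]zy_   read _ → write y, move ·, go to A
A | yzyy[y]zy_   read y → write y, move →, go to E
E | yzyyy[z]y_   read z → write y, move ·, go to C
C | yzyyy[y]y_   read y → write x, move ·, go to E
E | yzyyy[x]y_   read x → write _, move ·, go to A
A | yzyyy[_]y_   read _ → write y, move ·, go to A
A | yzyyy[y]y_   read y → write y, move →, go to E
E | yzyyyy[y]_   read y → write z, move ←, go to A
A | yzyyy[y]z_   read y → write y, move →, go to E
E | yzyyyy[z]_   read z → write y, move ·, go to C
C | yzyyyy[y]_   read y → write x, move ·, go to E
E | yzyyyy[x]_   read x → write _, move ·, go to A
A | yzyyyy[_]_   read _ → write y, move ·, go to A
A | yzyyyy[y]_   read y → write y, move →, go to E
E | yzyyyyy[_]   read _ → write _, move ·, go to H
H | yzyyyyy[_]
M halts after 24 transitions.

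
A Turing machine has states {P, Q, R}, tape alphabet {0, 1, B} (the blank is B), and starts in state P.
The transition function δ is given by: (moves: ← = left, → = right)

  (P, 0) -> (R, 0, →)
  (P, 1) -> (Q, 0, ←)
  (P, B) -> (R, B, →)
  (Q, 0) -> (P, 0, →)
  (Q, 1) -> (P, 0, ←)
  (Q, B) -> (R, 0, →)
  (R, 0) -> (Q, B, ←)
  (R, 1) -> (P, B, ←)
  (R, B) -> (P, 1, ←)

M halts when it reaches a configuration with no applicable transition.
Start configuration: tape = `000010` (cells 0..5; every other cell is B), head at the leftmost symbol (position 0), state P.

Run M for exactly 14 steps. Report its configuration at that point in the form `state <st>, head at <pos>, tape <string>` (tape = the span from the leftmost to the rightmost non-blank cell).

state R, head at 2, tape 00B010

P | [0]00010   read 0 → write 0, move →, go to R
R | 0[0]0010   read 0 → write B, move ←, go to Q
Q | [0]B0010   read 0 → write 0, move →, go to P
P | 0[B]0010   read B → write B, move →, go to R
R | 0B[0]010   read 0 → write B, move ←, go to Q
Q | 0[B]B010   read B → write 0, move →, go to R
R | 00[B]010   read B → write 1, move ←, go to P
P | 0[0]1010   read 0 → write 0, move →, go to R
R | 00[1]010   read 1 → write B, move ←, go to P
P | 0[0]B010   read 0 → write 0, move →, go to R
R | 00[B]010   read B → write 1, move ←, go to P
P | 0[0]1010   read 0 → write 0, move →, go to R
R | 00[1]010   read 1 → write B, move ←, go to P
P | 0[0]B010   read 0 → write 0, move →, go to R
R | 00[B]010
After 14 steps: state R, head at 2, tape 00B010.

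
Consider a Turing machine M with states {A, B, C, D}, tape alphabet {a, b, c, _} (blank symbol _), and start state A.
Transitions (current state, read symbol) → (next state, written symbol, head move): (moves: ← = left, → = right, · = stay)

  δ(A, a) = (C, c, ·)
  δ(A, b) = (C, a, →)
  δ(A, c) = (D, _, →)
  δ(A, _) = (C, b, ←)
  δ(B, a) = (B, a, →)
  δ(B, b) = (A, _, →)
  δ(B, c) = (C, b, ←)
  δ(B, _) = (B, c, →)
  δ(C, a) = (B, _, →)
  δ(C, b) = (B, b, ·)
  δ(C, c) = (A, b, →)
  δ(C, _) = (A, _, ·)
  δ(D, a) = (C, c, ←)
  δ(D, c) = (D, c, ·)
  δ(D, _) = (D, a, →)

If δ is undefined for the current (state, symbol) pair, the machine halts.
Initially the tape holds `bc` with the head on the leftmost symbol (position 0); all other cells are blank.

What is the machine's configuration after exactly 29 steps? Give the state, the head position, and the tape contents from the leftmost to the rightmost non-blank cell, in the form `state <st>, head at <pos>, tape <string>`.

state=A head=0 tape=[b]c_____   (A,b)→(C,a,→)
state=C head=1 tape=a[c]_____   (C,c)→(A,b,→)
state=A head=2 tape=ab[_]____   (A,_)→(C,b,←)
state=C head=1 tape=a[b]b____   (C,b)→(B,b,·)
state=B head=1 tape=a[b]b____   (B,b)→(A,_,→)
state=A head=2 tape=a_[b]____   (A,b)→(C,a,→)
state=C head=3 tape=a_a[_]___   (C,_)→(A,_,·)
state=A head=3 tape=a_a[_]___   (A,_)→(C,b,←)
state=C head=2 tape=a_[a]b___   (C,a)→(B,_,→)
state=B head=3 tape=a__[b]___   (B,b)→(A,_,→)
state=A head=4 tape=a___[_]__   (A,_)→(C,b,←)
state=C head=3 tape=a__[_]b__   (C,_)→(A,_,·)
state=A head=3 tape=a__[_]b__   (A,_)→(C,b,←)
state=C head=2 tape=a_[_]bb__   (C,_)→(A,_,·)
state=A head=2 tape=a_[_]bb__   (A,_)→(C,b,←)
state=C head=1 tape=a[_]bbb__   (C,_)→(A,_,·)
state=A head=1 tape=a[_]bbb__   (A,_)→(C,b,←)
state=C head=0 tape=[a]bbbb__   (C,a)→(B,_,→)
state=B head=1 tape=_[b]bbb__   (B,b)→(A,_,→)
state=A head=2 tape=__[b]bb__   (A,b)→(C,a,→)
state=C head=3 tape=__a[b]b__   (C,b)→(B,b,·)
state=B head=3 tape=__a[b]b__   (B,b)→(A,_,→)
state=A head=4 tape=__a_[b]__   (A,b)→(C,a,→)
state=C head=5 tape=__a_a[_]_   (C,_)→(A,_,·)
state=A head=5 tape=__a_a[_]_   (A,_)→(C,b,←)
state=C head=4 tape=__a_[a]b_   (C,a)→(B,_,→)
state=B head=5 tape=__a__[b]_   (B,b)→(A,_,→)
state=A head=6 tape=__a___[_]   (A,_)→(C,b,←)
state=C head=5 tape=__a__[_]b   (C,_)→(A,_,·)
state=A head=5 tape=__a__[_]b
After 29 steps: state A, head at 5, tape a___b.

state A, head at 5, tape a___b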